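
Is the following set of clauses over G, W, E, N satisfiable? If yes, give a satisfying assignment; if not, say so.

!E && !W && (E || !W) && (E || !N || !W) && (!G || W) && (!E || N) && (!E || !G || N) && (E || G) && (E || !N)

Case W = True:
  Clause (!W) is falsified — contradiction.
Case W = False:
  (!E) forces E = False.
  (!G || W) forces G = False.
  Clause (E || G) is falsified — contradiction.
Both cases fail, so the formula is unsatisfiable.

UNSATISFIABLE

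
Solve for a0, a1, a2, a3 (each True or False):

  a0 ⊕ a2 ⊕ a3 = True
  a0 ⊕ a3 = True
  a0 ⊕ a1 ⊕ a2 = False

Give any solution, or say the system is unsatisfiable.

a0=T, a1=T, a2=F, a3=F

a0 ⊕ a2 ⊕ a3 = T ⊕ F ⊕ F = True ✓
a0 ⊕ a3 = T ⊕ F = True ✓
a0 ⊕ a1 ⊕ a2 = T ⊕ T ⊕ F = False ✓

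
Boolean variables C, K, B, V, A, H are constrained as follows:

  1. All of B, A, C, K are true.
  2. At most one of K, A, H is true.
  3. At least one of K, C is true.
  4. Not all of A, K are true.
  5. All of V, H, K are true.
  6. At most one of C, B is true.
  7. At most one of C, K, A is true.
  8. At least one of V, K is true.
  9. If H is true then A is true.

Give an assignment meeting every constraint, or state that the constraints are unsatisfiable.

Case C = True:
  (1) forces B = True.
  Constraint (6) is violated (C=T, B=T) — contradiction.
Case C = False:
  Constraint (1) is violated (C=F) — contradiction.
Both cases fail — unsatisfiable.

The formula is unsatisfiable.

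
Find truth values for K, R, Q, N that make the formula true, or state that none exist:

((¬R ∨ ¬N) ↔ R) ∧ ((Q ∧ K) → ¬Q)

K: True, R: True, Q: False, N: False

  (¬R ∨ ¬N) ↔ R = True
    ¬R ∨ ¬N = True
      ¬R = False
      ¬N = True
  (Q ∧ K) → ¬Q = True
    Q ∧ K = False
    ¬Q = True
Both conjuncts True, so the formula holds.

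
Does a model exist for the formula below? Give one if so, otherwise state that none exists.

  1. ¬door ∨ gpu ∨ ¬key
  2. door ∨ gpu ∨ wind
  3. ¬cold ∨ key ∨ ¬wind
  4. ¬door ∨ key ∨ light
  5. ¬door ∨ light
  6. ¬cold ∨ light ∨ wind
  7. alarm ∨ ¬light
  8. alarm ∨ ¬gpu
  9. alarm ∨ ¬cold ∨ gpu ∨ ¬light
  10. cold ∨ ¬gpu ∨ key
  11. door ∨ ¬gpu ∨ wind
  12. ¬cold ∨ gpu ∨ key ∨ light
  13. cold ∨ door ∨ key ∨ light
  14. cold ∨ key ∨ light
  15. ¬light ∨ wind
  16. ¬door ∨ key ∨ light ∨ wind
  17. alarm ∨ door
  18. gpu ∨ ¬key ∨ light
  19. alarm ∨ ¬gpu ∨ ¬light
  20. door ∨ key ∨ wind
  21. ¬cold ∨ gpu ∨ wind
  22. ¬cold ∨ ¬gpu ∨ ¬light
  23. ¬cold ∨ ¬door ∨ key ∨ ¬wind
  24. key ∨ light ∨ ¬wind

Set alarm = True.
Set key = True.
Set door = True.
  then (¬door ∨ gpu ∨ ¬key) forces gpu = True.
  then (¬door ∨ light) forces light = True.
  then (¬light ∨ wind) forces wind = True.
  then (¬cold ∨ ¬gpu ∨ ¬light) forces cold = False.
All clauses satisfied.

alarm = True, key = True, door = True, light = True, gpu = True, cold = False, wind = True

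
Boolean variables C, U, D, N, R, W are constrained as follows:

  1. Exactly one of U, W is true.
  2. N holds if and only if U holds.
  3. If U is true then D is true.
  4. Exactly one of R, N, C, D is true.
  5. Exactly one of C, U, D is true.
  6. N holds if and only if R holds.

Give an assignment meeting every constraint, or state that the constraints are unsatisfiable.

C=F, U=F, D=T, N=F, R=F, W=T

  (1) {U, W}: 1 true — exactly one ✓
  (2) N=F, U=F — same ✓
  (3) U=F ⇒ D: vacuous ✓
  (4) {R, N, C, D}: 1 true — exactly one ✓
  (5) {C, U, D}: 1 true — exactly one ✓
  (6) N=F, R=F — same ✓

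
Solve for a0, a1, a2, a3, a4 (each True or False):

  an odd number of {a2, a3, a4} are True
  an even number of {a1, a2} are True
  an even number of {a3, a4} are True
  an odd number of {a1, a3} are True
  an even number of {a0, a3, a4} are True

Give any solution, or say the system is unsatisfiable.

a0=F, a1=T, a2=T, a3=F, a4=F

{a2, a3, a4}: 1 true → odd ✓
{a1, a2}: 2 true → even ✓
{a3, a4}: 0 true → even ✓
{a1, a3}: 1 true → odd ✓
{a0, a3, a4}: 0 true → even ✓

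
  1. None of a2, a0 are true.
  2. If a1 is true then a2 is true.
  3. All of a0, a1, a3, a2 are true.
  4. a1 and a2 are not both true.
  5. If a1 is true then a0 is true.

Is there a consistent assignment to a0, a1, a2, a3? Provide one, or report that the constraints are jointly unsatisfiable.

Case a0 = True:
  Constraint (1) is violated (a0=T) — contradiction.
Case a0 = False:
  Constraint (3) is violated (a0=F) — contradiction.
Both cases fail — unsatisfiable.

UNSATISFIABLE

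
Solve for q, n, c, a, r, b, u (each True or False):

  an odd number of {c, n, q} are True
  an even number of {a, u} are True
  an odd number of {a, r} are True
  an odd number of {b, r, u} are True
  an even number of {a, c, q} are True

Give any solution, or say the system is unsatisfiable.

q = True, n = False, c = False, a = True, r = False, b = False, u = True

{c, n, q}: 1 true → odd ✓
{a, u}: 2 true → even ✓
{a, r}: 1 true → odd ✓
{b, r, u}: 1 true → odd ✓
{a, c, q}: 2 true → even ✓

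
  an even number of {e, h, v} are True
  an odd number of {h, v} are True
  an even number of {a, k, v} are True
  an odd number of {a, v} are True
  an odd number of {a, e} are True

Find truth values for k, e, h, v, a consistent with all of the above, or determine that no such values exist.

k: True, e: True, h: False, v: True, a: False

{e, h, v}: 2 true → even ✓
{h, v}: 1 true → odd ✓
{a, k, v}: 2 true → even ✓
{a, v}: 1 true → odd ✓
{a, e}: 1 true → odd ✓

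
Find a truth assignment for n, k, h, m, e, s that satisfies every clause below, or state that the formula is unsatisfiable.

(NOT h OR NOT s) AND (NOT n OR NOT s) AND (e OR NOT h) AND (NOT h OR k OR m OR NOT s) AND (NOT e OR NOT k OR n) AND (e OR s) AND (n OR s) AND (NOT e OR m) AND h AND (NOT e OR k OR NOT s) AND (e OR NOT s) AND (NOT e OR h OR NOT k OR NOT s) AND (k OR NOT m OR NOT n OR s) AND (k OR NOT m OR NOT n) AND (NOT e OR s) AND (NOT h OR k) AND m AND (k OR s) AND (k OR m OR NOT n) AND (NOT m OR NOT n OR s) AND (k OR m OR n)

Case h = True:
  (NOT h OR NOT s) forces s = False.
  (e OR NOT h) forces e = True.
  Clause (NOT e OR s) is falsified — contradiction.
Case h = False:
  Clause (h) is falsified — contradiction.
Both cases fail, so the formula is unsatisfiable.

Unsatisfiable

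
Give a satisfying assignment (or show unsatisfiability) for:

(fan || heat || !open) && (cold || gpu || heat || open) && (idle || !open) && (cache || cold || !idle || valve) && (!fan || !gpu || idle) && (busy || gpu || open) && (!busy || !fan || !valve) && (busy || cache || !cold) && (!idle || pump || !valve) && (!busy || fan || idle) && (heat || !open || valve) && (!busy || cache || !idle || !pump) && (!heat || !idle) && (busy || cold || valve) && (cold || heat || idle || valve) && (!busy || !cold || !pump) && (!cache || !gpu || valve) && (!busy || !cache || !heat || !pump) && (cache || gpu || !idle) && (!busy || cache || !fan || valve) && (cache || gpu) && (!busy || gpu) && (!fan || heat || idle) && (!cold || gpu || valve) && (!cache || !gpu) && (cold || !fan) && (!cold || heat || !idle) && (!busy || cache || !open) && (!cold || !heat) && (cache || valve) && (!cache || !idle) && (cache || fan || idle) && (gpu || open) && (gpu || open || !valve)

Set valve = True.
Set open = False.
  then (gpu || open) forces gpu = True.
  then (!cache || !gpu) forces cache = False.
Try pump = False:
  (!idle || pump || !valve) forces idle = False.
  (!fan || !gpu || idle) forces fan = False.
  clause (cache || fan || idle) is falsified — backtrack.
So pump = True.
Try idle = False:
  (!fan || !gpu || idle) forces fan = False.
  clause (cache || fan || idle) is falsified — backtrack.
So idle = True.
  then (!busy || cache || !idle || !pump) forces busy = False.
  then (!heat || !idle) forces heat = False.
  then (!cold || heat || !idle) forces cold = False.
  then (cold || !fan) forces fan = False.
All clauses satisfied.

valve=T, open=F, pump=T, idle=T, fan=F, heat=F, gpu=T, cache=F, busy=F, cold=F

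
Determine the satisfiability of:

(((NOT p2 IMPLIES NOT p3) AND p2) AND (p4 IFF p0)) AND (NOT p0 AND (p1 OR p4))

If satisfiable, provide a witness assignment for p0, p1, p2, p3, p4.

p0: False, p1: True, p2: True, p3: False, p4: False

  ((NOT p2 IMPLIES NOT p3) AND p2) AND (p4 IFF p0) = True
    (NOT p2 IMPLIES NOT p3) AND p2 = True
      NOT p2 IMPLIES NOT p3 = True
        NOT p2 = False
        NOT p3 = True
    p4 IFF p0 = True
  NOT p0 AND (p1 OR p4) = True
    NOT p0 = True
    p1 OR p4 = True
Both conjuncts True, so the formula holds.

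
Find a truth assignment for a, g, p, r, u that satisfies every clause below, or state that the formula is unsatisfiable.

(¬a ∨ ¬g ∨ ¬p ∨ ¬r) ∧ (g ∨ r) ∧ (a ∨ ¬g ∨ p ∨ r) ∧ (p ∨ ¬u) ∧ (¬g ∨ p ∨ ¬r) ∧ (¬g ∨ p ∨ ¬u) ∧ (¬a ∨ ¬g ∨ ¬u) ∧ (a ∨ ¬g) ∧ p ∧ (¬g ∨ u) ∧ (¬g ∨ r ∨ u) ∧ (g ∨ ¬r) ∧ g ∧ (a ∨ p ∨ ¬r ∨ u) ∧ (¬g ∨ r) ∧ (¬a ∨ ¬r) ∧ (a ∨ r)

Case g = True:
  (a ∨ ¬g) forces a = True.
  (¬a ∨ ¬g ∨ ¬u) forces u = False.
  Clause (¬g ∨ u) is falsified — contradiction.
Case g = False:
  Clause (g) is falsified — contradiction.
Both cases fail, so the formula is unsatisfiable.

UNSATISFIABLE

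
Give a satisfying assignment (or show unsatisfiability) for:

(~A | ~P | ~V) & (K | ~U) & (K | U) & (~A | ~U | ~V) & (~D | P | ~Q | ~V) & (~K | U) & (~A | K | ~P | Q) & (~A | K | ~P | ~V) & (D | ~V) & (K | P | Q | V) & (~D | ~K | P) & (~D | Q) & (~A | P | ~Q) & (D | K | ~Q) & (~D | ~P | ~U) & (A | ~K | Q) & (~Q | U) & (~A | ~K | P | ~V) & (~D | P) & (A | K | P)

A: True, U: True, K: True, V: False, D: False, P: True, Q: True

Set A = True.
Try U = False:
  (K | U) forces K = True.
  clause (~K | U) is falsified — backtrack.
So U = True.
  then (K | ~U) forces K = True.
  then (~A | ~U | ~V) forces V = False.
Try D = True:
  (~D | ~K | P) forces P = True.
  clause (~D | ~P | ~U) is falsified — backtrack.
So D = False.
Set P = True.
Set Q = True.
All clauses satisfied.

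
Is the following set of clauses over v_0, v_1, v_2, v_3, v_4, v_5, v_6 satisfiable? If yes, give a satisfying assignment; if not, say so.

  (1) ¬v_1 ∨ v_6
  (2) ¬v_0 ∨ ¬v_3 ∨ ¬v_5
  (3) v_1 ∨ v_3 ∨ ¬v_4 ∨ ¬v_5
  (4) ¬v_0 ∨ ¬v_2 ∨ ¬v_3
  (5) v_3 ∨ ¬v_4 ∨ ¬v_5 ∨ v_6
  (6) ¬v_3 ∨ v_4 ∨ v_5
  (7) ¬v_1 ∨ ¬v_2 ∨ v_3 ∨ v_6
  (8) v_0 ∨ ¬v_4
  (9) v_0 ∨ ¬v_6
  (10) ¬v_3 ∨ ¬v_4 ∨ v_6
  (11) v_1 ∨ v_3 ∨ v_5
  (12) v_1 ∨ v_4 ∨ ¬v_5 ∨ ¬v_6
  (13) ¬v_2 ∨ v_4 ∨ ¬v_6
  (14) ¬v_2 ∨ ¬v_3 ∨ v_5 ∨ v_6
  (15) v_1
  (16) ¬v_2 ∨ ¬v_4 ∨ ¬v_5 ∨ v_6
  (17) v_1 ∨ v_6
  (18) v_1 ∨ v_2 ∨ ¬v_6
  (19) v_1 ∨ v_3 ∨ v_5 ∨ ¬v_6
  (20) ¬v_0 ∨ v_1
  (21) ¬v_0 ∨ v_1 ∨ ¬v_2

Unit clause (v_1) forces v_1 = True.
In (¬v_1 ∨ v_6) only v_6 is left, so v_6 = True.
In (v_0 ∨ ¬v_6) only v_0 is left, so v_0 = True.
Set v_2 = False.
Set v_3 = False.
Set v_4 = True.
Set v_5 = False.
All clauses satisfied.

v_0=T; v_1=T; v_2=F; v_3=F; v_4=T; v_5=F; v_6=T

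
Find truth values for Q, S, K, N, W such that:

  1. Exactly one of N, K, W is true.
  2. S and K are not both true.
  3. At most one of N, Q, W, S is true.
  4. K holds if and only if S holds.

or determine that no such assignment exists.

Q=F, S=F, K=F, N=T, W=F

  (1) {N, K, W}: 1 true — exactly one ✓
  (2) S=F, K=F — not both ✓
  (3) {N, Q, W, S}: 1 true — at most one ✓
  (4) K=F, S=F — same ✓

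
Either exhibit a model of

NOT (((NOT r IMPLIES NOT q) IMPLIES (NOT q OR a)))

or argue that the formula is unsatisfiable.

r = True, a = False, q = True

  NOT (((NOT r IMPLIES NOT q) IMPLIES (NOT q OR a))) = True
    (NOT r IMPLIES NOT q) IMPLIES (NOT q OR a) = False
      NOT r IMPLIES NOT q = True
        NOT r = False
        NOT q = False
      NOT q OR a = False
        NOT q = False
The formula evaluates to True.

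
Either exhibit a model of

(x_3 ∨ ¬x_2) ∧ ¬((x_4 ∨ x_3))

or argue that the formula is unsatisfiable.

x_2 = False, x_3 = False, x_4 = False

  x_3 ∨ ¬x_2 = True
    ¬x_2 = True
  ¬((x_4 ∨ x_3)) = True
    x_4 ∨ x_3 = False
Both conjuncts True, so the formula holds.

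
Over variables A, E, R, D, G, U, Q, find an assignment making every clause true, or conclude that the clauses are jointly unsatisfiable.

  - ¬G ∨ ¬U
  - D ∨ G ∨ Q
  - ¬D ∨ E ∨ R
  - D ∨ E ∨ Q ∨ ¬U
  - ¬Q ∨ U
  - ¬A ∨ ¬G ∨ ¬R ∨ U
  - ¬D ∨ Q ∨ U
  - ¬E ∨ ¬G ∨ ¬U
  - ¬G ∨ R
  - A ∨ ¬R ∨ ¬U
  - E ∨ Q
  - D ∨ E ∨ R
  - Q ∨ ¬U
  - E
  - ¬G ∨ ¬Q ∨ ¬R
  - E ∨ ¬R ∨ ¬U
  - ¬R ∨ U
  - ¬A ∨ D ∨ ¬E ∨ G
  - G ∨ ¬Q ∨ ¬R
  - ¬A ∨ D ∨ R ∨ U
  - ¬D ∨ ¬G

Unit clause (E) forces E = True.
Set A = False.
Try R = True:
  (A ∨ ¬R ∨ ¬U) forces U = False.
  clause (¬R ∨ U) is falsified — backtrack.
So R = False.
  then (¬G ∨ R) forces G = False.
Set D = True.
Set U = True.
  then (Q ∨ ¬U) forces Q = True.
All clauses satisfied.

A = False, E = True, R = False, D = True, G = False, U = True, Q = True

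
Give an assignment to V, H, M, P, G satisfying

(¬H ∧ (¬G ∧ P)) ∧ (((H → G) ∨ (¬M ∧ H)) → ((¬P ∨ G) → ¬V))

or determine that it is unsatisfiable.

V = False, H = False, M = True, P = True, G = False

  ¬H ∧ (¬G ∧ P) = True
    ¬H = True
    ¬G ∧ P = True
      ¬G = True
  ((H → G) ∨ (¬M ∧ H)) → ((¬P ∨ G) → ¬V) = True
    (H → G) ∨ (¬M ∧ H) = True
      H → G = True
      ¬M ∧ H = False
        ¬M = False
    (¬P ∨ G) → ¬V = True
      ¬P ∨ G = False
        ¬P = False
      ¬V = True
Both conjuncts True, so the formula holds.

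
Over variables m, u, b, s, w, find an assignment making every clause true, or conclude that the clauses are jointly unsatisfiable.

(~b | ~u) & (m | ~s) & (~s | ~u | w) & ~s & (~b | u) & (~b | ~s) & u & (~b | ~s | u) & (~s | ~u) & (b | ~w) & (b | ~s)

Unit clause (~s) forces s = False.
Unit clause (u) forces u = True.
In (~b | ~u) only ~b is left, so b = False.
In (b | ~w) only ~w is left, so w = False.
Set m = False.
All clauses satisfied.

m = False, u = True, b = False, s = False, w = False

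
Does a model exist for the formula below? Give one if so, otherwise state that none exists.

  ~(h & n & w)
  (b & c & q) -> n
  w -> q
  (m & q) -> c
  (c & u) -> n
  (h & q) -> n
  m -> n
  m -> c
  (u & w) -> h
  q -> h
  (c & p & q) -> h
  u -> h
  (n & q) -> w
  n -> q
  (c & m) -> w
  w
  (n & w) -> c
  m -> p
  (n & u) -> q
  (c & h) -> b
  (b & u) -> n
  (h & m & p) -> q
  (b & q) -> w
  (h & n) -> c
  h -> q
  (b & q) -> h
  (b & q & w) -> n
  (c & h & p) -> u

Case w = True:
  (q | ~w) forces q = True.
  (h | ~q) forces h = True.
  (~h | ~n | ~w) forces n = False.
  Clause (~h | n | ~q) is falsified — contradiction.
Case w = False:
  Clause (w) is falsified — contradiction.
Both cases fail, so the formula is unsatisfiable.

No satisfying assignment exists.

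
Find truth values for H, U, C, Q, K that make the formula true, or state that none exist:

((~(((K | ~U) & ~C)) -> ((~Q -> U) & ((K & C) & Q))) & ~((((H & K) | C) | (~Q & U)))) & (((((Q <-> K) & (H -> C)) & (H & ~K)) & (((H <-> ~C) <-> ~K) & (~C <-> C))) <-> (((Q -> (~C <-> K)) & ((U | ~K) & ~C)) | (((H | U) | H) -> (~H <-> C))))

Case C = True: the conjunct ~((((H & K) | C) | (~Q & U))) becomes ~((True | (~Q & U))) = False.
Case C = False: the formula simplifies to ((K | ~U) & ~(((H & K) | (~Q & U)))) & ~((((Q -> K) & (U | ~K)) | (((H | U) | H) -> H))).
  H = True: the conjunct ~((((Q -> K) & (U | ~K)) | (((H | U) | H) -> H))) becomes ~((((Q -> K) & (U | ~K)) | True)) = False.
  H = False: simplifies to ((K | ~U) & ~((~Q & U))) & ~((((Q -> K) & (U | ~K)) | ~U)).
    U = True: simplifies to (K & ~(~Q)) & ~((Q -> K)).
      K = True: the conjunct ~((Q -> K)) becomes ~((Q -> True)) = False.
      K = False: the conjunct K is False.
    U = False: the conjunct ~((((Q -> K) & (U | ~K)) | ~U)) becomes ~((((Q -> K) & ~K) | True)) = False.
Both cases fail — unsatisfiable.

No satisfying assignment exists.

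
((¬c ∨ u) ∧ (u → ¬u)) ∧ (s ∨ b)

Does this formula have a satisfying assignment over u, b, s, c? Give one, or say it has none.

u=F; b=T; s=F; c=F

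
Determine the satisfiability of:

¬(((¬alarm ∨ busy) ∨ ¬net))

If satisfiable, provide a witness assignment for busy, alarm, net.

busy: False, alarm: True, net: True

  ¬(((¬alarm ∨ busy) ∨ ¬net)) = True
    (¬alarm ∨ busy) ∨ ¬net = False
      ¬alarm ∨ busy = False
        ¬alarm = False
      ¬net = False
The formula evaluates to True.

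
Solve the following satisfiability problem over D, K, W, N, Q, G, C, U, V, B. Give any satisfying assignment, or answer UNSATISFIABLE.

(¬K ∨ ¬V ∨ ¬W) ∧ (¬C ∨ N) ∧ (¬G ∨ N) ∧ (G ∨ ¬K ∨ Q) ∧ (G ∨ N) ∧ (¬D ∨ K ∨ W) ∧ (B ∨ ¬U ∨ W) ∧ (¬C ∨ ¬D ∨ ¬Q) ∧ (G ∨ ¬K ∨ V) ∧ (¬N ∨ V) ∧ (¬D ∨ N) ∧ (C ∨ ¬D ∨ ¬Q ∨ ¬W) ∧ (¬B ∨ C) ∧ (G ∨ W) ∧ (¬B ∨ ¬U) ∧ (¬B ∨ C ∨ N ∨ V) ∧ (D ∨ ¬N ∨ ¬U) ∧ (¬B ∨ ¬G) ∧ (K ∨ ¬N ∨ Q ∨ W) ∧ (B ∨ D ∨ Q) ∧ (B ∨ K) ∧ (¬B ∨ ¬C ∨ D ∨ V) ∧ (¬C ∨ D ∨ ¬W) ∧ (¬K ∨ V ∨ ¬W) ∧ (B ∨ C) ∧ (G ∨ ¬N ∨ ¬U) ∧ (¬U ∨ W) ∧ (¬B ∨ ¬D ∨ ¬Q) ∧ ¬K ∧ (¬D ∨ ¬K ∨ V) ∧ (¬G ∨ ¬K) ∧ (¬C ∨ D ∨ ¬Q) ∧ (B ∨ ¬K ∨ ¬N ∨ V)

D=T; K=F; W=T; N=T; Q=F; G=F; C=T; U=F; V=T; B=T

Unit clause (¬K) forces K = False.
In (B ∨ K) only B is left, so B = True.
In (¬B ∨ C) only C is left, so C = True.
In (¬B ∨ ¬U) only ¬U is left, so U = False.
In (¬B ∨ ¬G) only ¬G is left, so G = False.
In (¬C ∨ N) only N is left, so N = True.
In (¬N ∨ V) only V is left, so V = True.
In (G ∨ W) only W is left, so W = True.
In (¬C ∨ D ∨ ¬W) only D is left, so D = True.
In (¬B ∨ ¬D ∨ ¬Q) only ¬Q is left, so Q = False.
All clauses satisfied.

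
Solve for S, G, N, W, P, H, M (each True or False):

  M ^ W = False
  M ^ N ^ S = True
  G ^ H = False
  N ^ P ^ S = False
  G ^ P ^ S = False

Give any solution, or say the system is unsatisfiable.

S=F, G=T, N=T, W=F, P=T, H=T, M=F

M ^ W = F ^ F = False ✓
M ^ N ^ S = F ^ T ^ F = True ✓
G ^ H = T ^ T = False ✓
N ^ P ^ S = T ^ T ^ F = False ✓
G ^ P ^ S = T ^ T ^ F = False ✓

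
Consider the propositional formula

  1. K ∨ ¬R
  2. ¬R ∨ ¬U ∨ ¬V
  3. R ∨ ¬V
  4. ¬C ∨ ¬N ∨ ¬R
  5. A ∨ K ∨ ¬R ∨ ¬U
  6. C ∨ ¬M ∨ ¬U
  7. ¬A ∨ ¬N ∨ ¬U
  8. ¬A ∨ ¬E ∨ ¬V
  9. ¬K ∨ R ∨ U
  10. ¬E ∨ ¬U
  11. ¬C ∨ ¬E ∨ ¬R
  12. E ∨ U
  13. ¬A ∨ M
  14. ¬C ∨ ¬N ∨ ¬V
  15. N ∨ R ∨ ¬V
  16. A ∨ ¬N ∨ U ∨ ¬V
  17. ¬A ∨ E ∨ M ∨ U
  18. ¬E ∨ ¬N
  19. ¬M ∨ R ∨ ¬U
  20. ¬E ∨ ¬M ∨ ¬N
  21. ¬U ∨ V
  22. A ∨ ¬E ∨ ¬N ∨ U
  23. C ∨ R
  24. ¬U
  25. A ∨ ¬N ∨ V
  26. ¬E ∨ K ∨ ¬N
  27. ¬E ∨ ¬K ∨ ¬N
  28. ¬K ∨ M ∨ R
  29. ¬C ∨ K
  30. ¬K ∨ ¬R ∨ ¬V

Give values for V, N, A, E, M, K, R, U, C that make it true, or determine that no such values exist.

Unit clause (¬U) forces U = False.
In (E ∨ U) only E is left, so E = True.
In (¬E ∨ ¬N) only ¬N is left, so N = False.
Try V = True:
  (R ∨ ¬V) forces R = True.
  (K ∨ ¬R) forces K = True.
  clause (¬K ∨ ¬R ∨ ¬V) is falsified — backtrack.
So V = False.
Set A = False.
Set M = True.
Try K = False:
  (K ∨ ¬R) forces R = False.
  (C ∨ R) forces C = True.
  clause (¬C ∨ K) is falsified — backtrack.
So K = True.
  then (¬K ∨ R ∨ U) forces R = True.
  then (¬C ∨ ¬E ∨ ¬R) forces C = False.
All clauses satisfied.

V: False; N: False; A: False; E: True; M: True; K: True; R: True; U: False; C: False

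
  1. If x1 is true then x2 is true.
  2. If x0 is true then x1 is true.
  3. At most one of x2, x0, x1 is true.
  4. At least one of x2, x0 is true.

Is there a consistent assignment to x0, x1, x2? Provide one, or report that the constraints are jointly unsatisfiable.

x0: False, x1: False, x2: True

  (1) x1=F ⇒ x2: vacuous ✓
  (2) x0=F ⇒ x1: vacuous ✓
  (3) {x2, x0, x1}: 1 true — at most one ✓
  (4) {x2, x0}: 1 true — at least one ✓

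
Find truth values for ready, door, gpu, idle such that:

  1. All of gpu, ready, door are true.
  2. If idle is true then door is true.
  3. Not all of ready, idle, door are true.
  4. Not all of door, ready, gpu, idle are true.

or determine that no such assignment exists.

ready = True, door = True, gpu = True, idle = False

  (1) {gpu, ready, door}: all 3 true ✓
  (2) idle=F ⇒ door: vacuous ✓
  (3) {ready, idle, door}: 2/3 true — not all ✓
  (4) {door, ready, gpu, idle}: 3/4 true — not all ✓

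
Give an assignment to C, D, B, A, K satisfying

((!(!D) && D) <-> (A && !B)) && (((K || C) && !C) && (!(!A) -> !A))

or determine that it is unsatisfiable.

C: False, D: False, B: True, A: False, K: True

  (!(!D) && D) <-> (A && !B) = True
    !(!D) && D = False
      !(!D) = False
        !D = True
    A && !B = False
      !B = False
  ((K || C) && !C) && (!(!A) -> !A) = True
    (K || C) && !C = True
      K || C = True
      !C = True
    !(!A) -> !A = True
      !(!A) = False
        !A = True
      !A = True
Both conjuncts True, so the formula holds.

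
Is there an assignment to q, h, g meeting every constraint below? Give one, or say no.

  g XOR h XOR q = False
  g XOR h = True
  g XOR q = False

q = True, h = False, g = True

g XOR h XOR q = T XOR F XOR T = False ✓
g XOR h = T XOR F = True ✓
g XOR q = T XOR T = False ✓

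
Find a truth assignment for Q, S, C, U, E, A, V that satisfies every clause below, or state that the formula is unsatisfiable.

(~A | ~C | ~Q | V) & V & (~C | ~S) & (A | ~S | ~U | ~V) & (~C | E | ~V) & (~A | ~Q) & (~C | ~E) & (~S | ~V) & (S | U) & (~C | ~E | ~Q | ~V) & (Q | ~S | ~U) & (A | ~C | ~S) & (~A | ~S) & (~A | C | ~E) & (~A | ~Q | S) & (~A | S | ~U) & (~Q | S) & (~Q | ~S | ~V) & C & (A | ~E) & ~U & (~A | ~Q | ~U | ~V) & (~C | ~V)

Case C = True:
  (V) forces V = True.
  Clause (~C | ~V) is falsified — contradiction.
Case C = False:
  Clause (C) is falsified — contradiction.
Both cases fail, so the formula is unsatisfiable.

The formula is unsatisfiable.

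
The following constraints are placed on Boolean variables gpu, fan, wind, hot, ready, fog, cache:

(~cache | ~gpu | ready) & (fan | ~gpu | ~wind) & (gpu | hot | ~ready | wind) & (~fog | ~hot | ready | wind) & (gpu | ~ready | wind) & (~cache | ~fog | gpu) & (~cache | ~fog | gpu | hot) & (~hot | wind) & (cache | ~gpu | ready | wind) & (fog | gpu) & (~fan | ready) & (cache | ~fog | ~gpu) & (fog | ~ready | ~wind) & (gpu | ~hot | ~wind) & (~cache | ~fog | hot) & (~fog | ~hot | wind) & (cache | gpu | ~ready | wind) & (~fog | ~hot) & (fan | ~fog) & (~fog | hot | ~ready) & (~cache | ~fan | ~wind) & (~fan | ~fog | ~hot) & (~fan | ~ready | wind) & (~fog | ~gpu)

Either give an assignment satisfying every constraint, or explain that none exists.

gpu=T, fan=F, wind=F, hot=F, ready=T, fog=F, cache=T

Set gpu = True.
  then (~fog | ~gpu) forces fog = False.
Try fan = True:
  (~fan | ready) forces ready = True.
  (fog | ~ready | ~wind) forces wind = False.
  clause (~fan | ~ready | wind) is falsified — backtrack.
So fan = False.
  then (fan | ~gpu | ~wind) forces wind = False.
  then (~hot | wind) forces hot = False.
Try ready = False:
  (~cache | ~gpu | ready) forces cache = False.
  clause (cache | ~gpu | ready | wind) is falsified — backtrack.
So ready = True.
Set cache = True.
All clauses satisfied.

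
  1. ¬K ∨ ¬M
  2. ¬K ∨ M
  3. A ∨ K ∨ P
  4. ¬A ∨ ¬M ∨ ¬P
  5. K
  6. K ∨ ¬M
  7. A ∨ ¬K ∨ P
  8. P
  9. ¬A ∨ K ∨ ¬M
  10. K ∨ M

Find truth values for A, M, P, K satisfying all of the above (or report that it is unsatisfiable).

Case K = True:
  (¬K ∨ ¬M) forces M = False.
  Clause (¬K ∨ M) is falsified — contradiction.
Case K = False:
  Clause (K) is falsified — contradiction.
Both cases fail, so the formula is unsatisfiable.

UNSATISFIABLE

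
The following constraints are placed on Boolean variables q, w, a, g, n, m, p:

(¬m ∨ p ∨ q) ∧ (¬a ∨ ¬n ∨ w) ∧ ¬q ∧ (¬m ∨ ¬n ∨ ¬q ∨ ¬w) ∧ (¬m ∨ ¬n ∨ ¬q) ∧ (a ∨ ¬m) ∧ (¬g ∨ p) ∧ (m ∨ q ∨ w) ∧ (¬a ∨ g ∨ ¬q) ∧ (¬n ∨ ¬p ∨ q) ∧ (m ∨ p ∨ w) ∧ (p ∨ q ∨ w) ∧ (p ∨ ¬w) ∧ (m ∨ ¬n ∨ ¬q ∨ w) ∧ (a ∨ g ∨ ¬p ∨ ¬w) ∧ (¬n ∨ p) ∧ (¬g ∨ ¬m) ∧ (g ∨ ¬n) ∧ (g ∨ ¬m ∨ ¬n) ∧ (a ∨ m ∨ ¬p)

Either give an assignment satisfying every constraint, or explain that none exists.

Unit clause (¬q) forces q = False.
Set w = True.
  then (p ∨ ¬w) forces p = True.
  then (¬n ∨ ¬p ∨ q) forces n = False.
Set a = True.
Set g = False.
Set m = False.
All clauses satisfied.

q: False; w: True; a: True; g: False; n: False; m: False; p: True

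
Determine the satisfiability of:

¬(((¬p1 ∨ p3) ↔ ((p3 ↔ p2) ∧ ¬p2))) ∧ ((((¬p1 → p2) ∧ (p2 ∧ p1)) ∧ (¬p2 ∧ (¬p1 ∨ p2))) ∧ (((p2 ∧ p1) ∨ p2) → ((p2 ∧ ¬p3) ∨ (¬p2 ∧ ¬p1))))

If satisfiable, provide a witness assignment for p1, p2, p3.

Case p2 = True: the conjunct ¬p2 is False.
Case p2 = False: the conjunct p2 is False.
Both cases fail — unsatisfiable.

UNSATISFIABLE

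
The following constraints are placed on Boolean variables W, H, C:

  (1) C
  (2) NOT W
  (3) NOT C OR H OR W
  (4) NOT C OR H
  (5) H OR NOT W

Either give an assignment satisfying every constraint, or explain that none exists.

W=F, H=T, C=T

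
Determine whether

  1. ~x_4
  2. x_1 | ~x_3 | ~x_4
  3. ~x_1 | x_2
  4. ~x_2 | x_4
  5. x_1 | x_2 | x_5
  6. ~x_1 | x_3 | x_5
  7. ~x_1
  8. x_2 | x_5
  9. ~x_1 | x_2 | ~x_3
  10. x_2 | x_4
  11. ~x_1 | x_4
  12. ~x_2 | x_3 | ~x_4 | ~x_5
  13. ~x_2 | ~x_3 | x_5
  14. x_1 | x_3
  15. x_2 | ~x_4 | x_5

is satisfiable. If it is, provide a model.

Case x_4 = True:
  Clause (~x_4) is falsified — contradiction.
Case x_4 = False:
  (~x_2 | x_4) forces x_2 = False.
  Clause (x_2 | x_4) is falsified — contradiction.
Both cases fail, so the formula is unsatisfiable.

The formula is unsatisfiable.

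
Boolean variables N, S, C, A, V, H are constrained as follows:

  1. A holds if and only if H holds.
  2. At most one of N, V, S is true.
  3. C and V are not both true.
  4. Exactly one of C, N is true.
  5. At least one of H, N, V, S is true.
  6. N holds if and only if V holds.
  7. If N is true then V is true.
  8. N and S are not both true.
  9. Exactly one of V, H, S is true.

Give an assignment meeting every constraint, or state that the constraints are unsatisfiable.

N: False; S: True; C: True; A: False; V: False; H: False

  (1) A=F, H=F — same ✓
  (2) {N, V, S}: 1 true — at most one ✓
  (3) C=T, V=F — not both ✓
  (4) {C, N}: 1 true — exactly one ✓
  (5) {H, N, V, S}: 1 true — at least one ✓
  (6) N=F, V=F — same ✓
  (7) N=F ⇒ V: vacuous ✓
  (8) N=F, S=T — not both ✓
  (9) {V, H, S}: 1 true — exactly one ✓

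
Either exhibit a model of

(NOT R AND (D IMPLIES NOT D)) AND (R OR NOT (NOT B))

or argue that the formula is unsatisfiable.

D = False, R = False, B = True

  NOT R AND (D IMPLIES NOT D) = True
    NOT R = True
    D IMPLIES NOT D = True
      NOT D = True
  R OR NOT (NOT B) = True
    NOT (NOT B) = True
      NOT B = False
Both conjuncts True, so the formula holds.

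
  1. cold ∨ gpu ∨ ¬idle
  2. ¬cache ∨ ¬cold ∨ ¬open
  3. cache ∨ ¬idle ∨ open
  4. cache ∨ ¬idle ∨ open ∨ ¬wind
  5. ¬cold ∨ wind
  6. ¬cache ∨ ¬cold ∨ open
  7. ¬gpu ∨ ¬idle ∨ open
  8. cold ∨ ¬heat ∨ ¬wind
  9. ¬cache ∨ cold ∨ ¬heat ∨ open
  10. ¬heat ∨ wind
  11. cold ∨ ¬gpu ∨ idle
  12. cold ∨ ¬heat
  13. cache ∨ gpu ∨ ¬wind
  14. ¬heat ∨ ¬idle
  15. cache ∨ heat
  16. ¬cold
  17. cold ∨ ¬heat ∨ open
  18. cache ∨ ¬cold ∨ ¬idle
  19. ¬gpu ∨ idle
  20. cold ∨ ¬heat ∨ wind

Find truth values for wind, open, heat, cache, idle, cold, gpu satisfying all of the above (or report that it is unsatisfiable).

wind = False, open = True, heat = False, cache = True, idle = True, cold = False, gpu = True

Unit clause (¬cold) forces cold = False.
In (cold ∨ ¬heat) only ¬heat is left, so heat = False.
In (cache ∨ heat) only cache is left, so cache = True.
Set wind = False.
Set open = True.
Set idle = True.
  then (cold ∨ gpu ∨ ¬idle) forces gpu = True.
All clauses satisfied.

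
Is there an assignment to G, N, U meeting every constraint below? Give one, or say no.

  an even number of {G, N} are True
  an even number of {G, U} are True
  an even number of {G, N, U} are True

G = False; N = False; U = False

{G, N}: 0 true → even ✓
{G, U}: 0 true → even ✓
{G, N, U}: 0 true → even ✓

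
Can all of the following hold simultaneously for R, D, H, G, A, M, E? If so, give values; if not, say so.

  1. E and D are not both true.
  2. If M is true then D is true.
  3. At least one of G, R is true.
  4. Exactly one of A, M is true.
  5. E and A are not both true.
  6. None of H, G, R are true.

Case R = True:
  Constraint (6) is violated (R=T) — contradiction.
Case R = False:
  (3) with R=F forces G = True.
  Constraint (6) is violated (G=T) — contradiction.
Both cases fail — unsatisfiable.

UNSATISFIABLE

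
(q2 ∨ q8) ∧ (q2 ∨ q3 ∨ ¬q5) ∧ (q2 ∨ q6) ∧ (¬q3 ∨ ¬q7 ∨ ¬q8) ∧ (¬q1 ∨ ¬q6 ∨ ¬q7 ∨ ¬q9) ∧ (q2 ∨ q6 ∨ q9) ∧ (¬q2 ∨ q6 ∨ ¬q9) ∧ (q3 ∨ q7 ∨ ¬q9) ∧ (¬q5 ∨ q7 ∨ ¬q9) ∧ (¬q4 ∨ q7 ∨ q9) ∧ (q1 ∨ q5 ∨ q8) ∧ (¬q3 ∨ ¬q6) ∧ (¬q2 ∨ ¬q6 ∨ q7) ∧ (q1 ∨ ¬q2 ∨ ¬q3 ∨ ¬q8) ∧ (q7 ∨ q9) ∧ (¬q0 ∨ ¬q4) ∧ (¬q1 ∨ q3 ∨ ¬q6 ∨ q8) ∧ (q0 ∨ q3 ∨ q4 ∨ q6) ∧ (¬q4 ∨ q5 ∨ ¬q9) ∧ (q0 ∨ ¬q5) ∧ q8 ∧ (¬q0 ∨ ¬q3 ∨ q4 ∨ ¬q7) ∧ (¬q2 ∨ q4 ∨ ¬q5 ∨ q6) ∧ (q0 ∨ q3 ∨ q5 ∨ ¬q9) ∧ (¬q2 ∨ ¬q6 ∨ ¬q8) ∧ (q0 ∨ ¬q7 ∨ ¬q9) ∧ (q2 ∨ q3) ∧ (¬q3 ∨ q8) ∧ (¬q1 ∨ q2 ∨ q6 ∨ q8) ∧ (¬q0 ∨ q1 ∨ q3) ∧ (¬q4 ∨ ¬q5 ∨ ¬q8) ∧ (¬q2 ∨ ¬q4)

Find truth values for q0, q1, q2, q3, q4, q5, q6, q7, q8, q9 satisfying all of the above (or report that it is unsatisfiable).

q0: True, q1: True, q2: True, q3: False, q4: False, q5: False, q6: False, q7: True, q8: True, q9: False

Unit clause (q8) forces q8 = True.
Set q0 = True.
  then (¬q0 ∨ ¬q4) forces q4 = False.
Try q1 = False:
  (¬q0 ∨ q1 ∨ q3) forces q3 = True.
  (¬q3 ∨ ¬q7 ∨ ¬q8) forces q7 = False.
  (¬q3 ∨ ¬q6) forces q6 = False.
  (q2 ∨ q6) forces q2 = True.
  clause (q1 ∨ ¬q2 ∨ ¬q3 ∨ ¬q8) is falsified — backtrack.
So q1 = True.
Set q2 = True.
  then (¬q2 ∨ ¬q6 ∨ ¬q8) forces q6 = False.
  then (¬q2 ∨ q6 ∨ ¬q9) forces q9 = False.
  then (q7 ∨ q9) forces q7 = True.
  then (¬q0 ∨ ¬q3 ∨ q4 ∨ ¬q7) forces q3 = False.
  then (¬q2 ∨ q4 ∨ ¬q5 ∨ q6) forces q5 = False.
All clauses satisfied.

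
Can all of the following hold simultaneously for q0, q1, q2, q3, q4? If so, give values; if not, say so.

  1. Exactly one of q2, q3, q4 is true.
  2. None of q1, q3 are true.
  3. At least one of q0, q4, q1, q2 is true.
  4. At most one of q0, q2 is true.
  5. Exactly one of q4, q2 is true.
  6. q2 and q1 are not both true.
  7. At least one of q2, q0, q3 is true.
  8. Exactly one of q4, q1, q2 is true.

q0: False; q1: False; q2: True; q3: False; q4: False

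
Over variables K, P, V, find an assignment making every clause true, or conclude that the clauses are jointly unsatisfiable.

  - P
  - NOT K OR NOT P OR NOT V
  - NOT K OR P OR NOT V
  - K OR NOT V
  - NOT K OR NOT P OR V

Unit clause (P) forces P = True.
Try K = True:
  (NOT K OR NOT P OR NOT V) forces V = False.
  clause (NOT K OR NOT P OR V) is falsified — backtrack.
So K = False.
  then (K OR NOT V) forces V = False.
Check each clause:
  (P): P holds.
  (NOT K OR NOT P OR NOT V): NOT K holds.
  (NOT K OR P OR NOT V): NOT K holds.
  (K OR NOT V): NOT V holds.
  (NOT K OR NOT P OR V): NOT K holds.
All clauses satisfied.

K = False, P = True, V = False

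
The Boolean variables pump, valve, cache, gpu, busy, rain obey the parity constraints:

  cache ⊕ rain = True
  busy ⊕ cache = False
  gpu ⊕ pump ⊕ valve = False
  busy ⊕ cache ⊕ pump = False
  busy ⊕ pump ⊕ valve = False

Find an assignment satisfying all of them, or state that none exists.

pump: False, valve: True, cache: True, gpu: True, busy: True, rain: False

cache ⊕ rain = T ⊕ F = True ✓
busy ⊕ cache = T ⊕ T = False ✓
gpu ⊕ pump ⊕ valve = T ⊕ F ⊕ T = False ✓
busy ⊕ cache ⊕ pump = T ⊕ T ⊕ F = False ✓
busy ⊕ pump ⊕ valve = T ⊕ F ⊕ T = False ✓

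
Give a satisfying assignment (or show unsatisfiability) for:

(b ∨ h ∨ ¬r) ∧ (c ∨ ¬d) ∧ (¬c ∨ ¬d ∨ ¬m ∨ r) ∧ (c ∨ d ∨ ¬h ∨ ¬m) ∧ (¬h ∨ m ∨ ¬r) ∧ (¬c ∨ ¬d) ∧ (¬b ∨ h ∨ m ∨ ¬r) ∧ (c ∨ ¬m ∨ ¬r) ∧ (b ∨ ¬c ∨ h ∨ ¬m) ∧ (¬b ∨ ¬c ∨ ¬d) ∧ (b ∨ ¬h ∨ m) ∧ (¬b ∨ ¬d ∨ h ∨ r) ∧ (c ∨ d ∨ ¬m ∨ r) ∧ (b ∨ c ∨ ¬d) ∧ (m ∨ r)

h = True, b = False, m = True, r = False, c = True, d = False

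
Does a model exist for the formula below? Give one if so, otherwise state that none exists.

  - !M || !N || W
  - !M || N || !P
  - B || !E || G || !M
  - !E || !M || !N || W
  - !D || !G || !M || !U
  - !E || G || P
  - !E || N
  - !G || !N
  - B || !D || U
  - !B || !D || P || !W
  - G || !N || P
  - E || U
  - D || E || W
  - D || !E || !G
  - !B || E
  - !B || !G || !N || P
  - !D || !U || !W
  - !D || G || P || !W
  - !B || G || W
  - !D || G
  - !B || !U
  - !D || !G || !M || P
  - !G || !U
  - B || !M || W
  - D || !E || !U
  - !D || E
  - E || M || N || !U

Set W = False.
Try G = True:
  (!G || !N) forces N = False.
  (!E || N) forces E = False.
  (E || U) forces U = True.
  clause (!G || !U) is falsified — backtrack.
So G = False.
  then (!B || G || W) forces B = False.
  then (!D || G) forces D = False.
  then (B || !M || W) forces M = False.
  then (D || E || W) forces E = True.
  then (D || !E || !U) forces U = False.
  then (!E || G || P) forces P = True.
  then (!E || N) forces N = True.
All clauses satisfied.

W=F, G=F, E=T, U=F, D=F, P=T, M=F, B=F, N=T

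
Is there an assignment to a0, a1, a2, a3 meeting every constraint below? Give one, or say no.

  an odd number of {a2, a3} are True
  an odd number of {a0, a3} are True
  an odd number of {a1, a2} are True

a0: True, a1: False, a2: True, a3: False

{a2, a3}: 1 true → odd ✓
{a0, a3}: 1 true → odd ✓
{a1, a2}: 1 true → odd ✓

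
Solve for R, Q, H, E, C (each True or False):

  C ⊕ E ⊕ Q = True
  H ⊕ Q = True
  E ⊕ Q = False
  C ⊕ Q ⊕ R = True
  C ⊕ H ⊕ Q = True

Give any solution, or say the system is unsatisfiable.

UNSATISFIABLE

Adding constraints 1, 2, 3, 5 mod 2: every variable appears an even number of times on the left, so the left side is 0.
But the right sides sum to 1 (mod 2). 0 ≠ 1 — the system is inconsistent.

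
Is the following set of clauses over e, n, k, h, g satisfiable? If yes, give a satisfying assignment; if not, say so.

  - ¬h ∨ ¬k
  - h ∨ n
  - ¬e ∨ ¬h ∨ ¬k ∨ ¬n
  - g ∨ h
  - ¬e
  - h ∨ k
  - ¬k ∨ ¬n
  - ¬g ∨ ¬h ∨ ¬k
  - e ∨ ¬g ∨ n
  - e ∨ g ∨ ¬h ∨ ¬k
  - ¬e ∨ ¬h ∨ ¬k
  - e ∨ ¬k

e: False; n: True; k: False; h: True; g: False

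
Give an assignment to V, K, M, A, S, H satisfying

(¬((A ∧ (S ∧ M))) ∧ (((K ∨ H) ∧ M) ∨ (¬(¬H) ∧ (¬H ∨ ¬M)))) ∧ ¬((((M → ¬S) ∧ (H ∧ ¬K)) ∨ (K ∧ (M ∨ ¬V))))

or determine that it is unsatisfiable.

V: True, K: True, M: False, A: True, S: False, H: True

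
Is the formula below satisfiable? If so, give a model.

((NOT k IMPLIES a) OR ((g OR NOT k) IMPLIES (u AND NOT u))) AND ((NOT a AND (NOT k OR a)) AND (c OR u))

Unsatisfiable — no assignment works.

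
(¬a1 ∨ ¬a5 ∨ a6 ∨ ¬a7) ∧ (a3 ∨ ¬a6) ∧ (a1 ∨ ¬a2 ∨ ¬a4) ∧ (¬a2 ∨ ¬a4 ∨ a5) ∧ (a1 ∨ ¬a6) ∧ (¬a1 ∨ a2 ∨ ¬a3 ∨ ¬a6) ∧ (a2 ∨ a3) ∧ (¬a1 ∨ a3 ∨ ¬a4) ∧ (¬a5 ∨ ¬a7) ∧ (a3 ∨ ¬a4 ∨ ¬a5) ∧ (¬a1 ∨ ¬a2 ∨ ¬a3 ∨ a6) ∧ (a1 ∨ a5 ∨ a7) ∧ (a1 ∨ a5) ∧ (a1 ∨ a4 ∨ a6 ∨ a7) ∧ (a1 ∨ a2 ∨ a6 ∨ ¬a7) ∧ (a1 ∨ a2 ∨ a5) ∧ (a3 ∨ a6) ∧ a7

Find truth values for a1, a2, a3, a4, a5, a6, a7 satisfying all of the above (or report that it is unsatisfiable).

Unit clause (a7) forces a7 = True.
In (¬a5 ∨ ¬a7) only ¬a5 is left, so a5 = False.
In (a1 ∨ a5) only a1 is left, so a1 = True.
Set a2 = False.
  then (a2 ∨ a3) forces a3 = True.
  then (¬a1 ∨ a2 ∨ ¬a3 ∨ ¬a6) forces a6 = False.
Set a4 = False.
All clauses satisfied.

a1=T, a2=F, a3=T, a4=F, a5=F, a6=F, a7=T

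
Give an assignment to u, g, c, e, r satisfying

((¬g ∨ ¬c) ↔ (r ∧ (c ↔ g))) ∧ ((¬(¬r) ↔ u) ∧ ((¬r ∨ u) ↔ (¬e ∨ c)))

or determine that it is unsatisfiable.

u = False, g = True, c = True, e = False, r = False

  (¬g ∨ ¬c) ↔ (r ∧ (c ↔ g)) = True
    ¬g ∨ ¬c = False
      ¬g = False
      ¬c = False
    r ∧ (c ↔ g) = False
      c ↔ g = True
  (¬(¬r) ↔ u) ∧ ((¬r ∨ u) ↔ (¬e ∨ c)) = True
    ¬(¬r) ↔ u = True
      ¬(¬r) = False
        ¬r = True
    (¬r ∨ u) ↔ (¬e ∨ c) = True
      ¬r ∨ u = True
        ¬r = True
      ¬e ∨ c = True
        ¬e = True
Both conjuncts True, so the formula holds.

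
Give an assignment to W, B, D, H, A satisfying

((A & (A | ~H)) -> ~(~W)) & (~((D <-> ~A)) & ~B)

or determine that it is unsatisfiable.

W=F, B=F, D=F, H=T, A=F

  (A & (A | ~H)) -> ~(~W) = True
    A & (A | ~H) = False
      A | ~H = False
        ~H = False
    ~(~W) = False
      ~W = True
  ~((D <-> ~A)) & ~B = True
    ~((D <-> ~A)) = True
      D <-> ~A = False
        ~A = True
    ~B = True
Both conjuncts True, so the formula holds.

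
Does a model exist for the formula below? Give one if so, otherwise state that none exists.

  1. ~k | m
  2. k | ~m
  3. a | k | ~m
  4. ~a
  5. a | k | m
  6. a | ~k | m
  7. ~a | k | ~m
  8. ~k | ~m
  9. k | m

Case k = True:
  (~k | m) forces m = True.
  Clause (~k | ~m) is falsified — contradiction.
Case k = False:
  (k | ~m) forces m = False.
  Clause (k | m) is falsified — contradiction.
Both cases fail, so the formula is unsatisfiable.

Unsatisfiable — no assignment works.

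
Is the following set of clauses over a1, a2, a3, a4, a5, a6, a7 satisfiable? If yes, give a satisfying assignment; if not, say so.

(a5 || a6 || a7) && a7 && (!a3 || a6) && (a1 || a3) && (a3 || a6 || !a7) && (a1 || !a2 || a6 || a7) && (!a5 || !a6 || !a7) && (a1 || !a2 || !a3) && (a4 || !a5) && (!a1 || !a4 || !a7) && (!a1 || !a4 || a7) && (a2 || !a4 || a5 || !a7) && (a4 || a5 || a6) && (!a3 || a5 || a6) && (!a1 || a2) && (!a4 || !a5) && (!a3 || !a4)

a1: False; a2: False; a3: True; a4: False; a5: False; a6: True; a7: True

Unit clause (a7) forces a7 = True.
Set a1 = False.
  then (a1 || a3) forces a3 = True.
  then (a1 || !a2 || !a3) forces a2 = False.
  then (!a3 || !a4) forces a4 = False.
  then (!a3 || a6) forces a6 = True.
  then (!a5 || !a6 || !a7) forces a5 = False.
All clauses satisfied.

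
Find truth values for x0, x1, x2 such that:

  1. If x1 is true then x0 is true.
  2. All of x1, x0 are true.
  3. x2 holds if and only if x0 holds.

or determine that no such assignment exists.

x0=T, x1=T, x2=T

  (1) x1=T ⇒ x0: T ✓
  (2) {x1, x0}: all 2 true ✓
  (3) x2=T, x0=T — same ✓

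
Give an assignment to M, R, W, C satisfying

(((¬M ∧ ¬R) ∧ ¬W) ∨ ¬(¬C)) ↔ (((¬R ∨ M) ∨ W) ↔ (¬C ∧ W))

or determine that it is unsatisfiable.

M = True; R = True; W = False; C = False

  (((¬M ∧ ¬R) ∧ ¬W) ∨ ¬(¬C)) ↔ (((¬R ∨ M) ∨ W) ↔ (¬C ∧ W)) = True
    ((¬M ∧ ¬R) ∧ ¬W) ∨ ¬(¬C) = False
      (¬M ∧ ¬R) ∧ ¬W = False
        ¬M ∧ ¬R = False
          ¬M = False
          ¬R = False
        ¬W = True
      ¬(¬C) = False
        ¬C = True
    ((¬R ∨ M) ∨ W) ↔ (¬C ∧ W) = False
      (¬R ∨ M) ∨ W = True
        ¬R ∨ M = True
          ¬R = False
      ¬C ∧ W = False
        ¬C = True
The formula evaluates to True.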